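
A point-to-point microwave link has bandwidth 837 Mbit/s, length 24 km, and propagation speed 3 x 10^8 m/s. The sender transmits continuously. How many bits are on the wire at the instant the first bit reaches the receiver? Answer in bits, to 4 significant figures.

66960 bits

Propagation delay = 24000 / 300000000 = 8e-05 s.
BDP = R × t_prop = 837000000 × 8e-05 = 66960 bits.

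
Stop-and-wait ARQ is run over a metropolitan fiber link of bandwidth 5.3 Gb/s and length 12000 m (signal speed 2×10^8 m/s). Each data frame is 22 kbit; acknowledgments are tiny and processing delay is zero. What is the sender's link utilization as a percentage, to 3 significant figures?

t_tx = L/R = 22000/5300000000 = 4.15094e-06 s.
t_prop = 12000/200000000 = 6e-05 s; RTT = 0.00012 s.
Cycle = t_tx + RTT = 0.000124151 s.
Utilization = t_tx / cycle = 4.15094e-06/0.000124151 = 3.34 %.

3.34 %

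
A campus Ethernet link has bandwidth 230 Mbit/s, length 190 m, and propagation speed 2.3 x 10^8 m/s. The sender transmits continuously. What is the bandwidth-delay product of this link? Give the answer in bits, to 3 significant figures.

190 bits

Propagation delay = 190 / 2.3e+08 = 8.26087e-07 s.
BDP = R × t_prop = 230000000 × 8.26087e-07 = 190 bits.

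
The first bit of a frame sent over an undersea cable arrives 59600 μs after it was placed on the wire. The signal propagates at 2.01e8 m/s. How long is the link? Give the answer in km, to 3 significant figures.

d = s × t_prop = 2.01e+08 × 0.0596 = 12000 km.

12000 km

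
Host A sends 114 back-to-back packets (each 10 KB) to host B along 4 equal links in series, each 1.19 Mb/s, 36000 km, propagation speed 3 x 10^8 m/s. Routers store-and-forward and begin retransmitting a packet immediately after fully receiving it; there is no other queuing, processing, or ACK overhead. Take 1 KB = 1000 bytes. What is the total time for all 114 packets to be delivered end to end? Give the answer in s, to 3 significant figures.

Per-hop transmission t_tx = L/R = 80000/1190000 = 0.0672269 s.
Per-hop propagation t_prop = 36000000/300000000 = 0.12 s.
Pipeline fill: first packet needs 4·t_tx to clear all hops; remaining 113 packets each add one t_tx.
Total = (4+114-1)·t_tx + 4·t_prop = 117·0.0672269 + 4·0.12 = 8.35 s.

8.35 s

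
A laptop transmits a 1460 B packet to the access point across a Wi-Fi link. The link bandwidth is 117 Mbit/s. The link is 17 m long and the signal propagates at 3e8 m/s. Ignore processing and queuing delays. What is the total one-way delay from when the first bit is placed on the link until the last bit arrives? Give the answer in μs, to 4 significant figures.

L = 1460 × 8 = 11680 bits.
Transmission delay = L/R = 11680 / 117000000 = 99.8291 μs.
Propagation delay = d/s = 17 m / 300000000 m/s = 0.0566667 μs.
Total = 99.89 μs.

99.89 μs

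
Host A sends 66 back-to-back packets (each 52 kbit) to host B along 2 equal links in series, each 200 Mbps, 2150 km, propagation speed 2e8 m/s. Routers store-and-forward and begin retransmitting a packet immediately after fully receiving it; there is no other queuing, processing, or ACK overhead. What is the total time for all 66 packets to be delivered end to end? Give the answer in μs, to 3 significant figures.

Per-hop transmission t_tx = L/R = 52000/200000000 = 260 μs.
Per-hop propagation t_prop = 2150000/200000000 = 10750 μs.
Pipeline fill: first packet needs 2·t_tx to clear all hops; remaining 65 packets each add one t_tx.
Total = (2+66-1)·t_tx + 2·t_prop = 67·260 + 2·10750 = 38900 μs.

38900 μs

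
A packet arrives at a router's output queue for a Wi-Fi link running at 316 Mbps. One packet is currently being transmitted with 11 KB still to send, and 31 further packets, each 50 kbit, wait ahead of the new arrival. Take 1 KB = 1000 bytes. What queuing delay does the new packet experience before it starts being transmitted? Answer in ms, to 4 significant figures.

5.184 ms

Each queued packet: L/R = 50000/316000000 = 0.158228 ms.
31 queued → 4.90506 ms.
Plus remaining 88000 bits of current packet: 0.278481 ms.
Queuing delay = 5.184 ms.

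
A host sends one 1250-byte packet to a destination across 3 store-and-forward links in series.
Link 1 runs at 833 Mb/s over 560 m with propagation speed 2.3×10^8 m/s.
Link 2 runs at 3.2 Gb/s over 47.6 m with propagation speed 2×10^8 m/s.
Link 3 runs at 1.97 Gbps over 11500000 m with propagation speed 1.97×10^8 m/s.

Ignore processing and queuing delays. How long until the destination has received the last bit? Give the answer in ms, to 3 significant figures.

58.4 ms

L = 1250 × 8 = 10000 bits.
Transmission delays (L/R per hop): 0.0120048, 0.003125, 0.00507614 ms; sum = 0.0202059 ms.
Propagation delays (d/s per hop): 0.00243478, 0.000238, 58.3756 ms; sum = 58.3783 ms.
End-to-end = 58.4 ms.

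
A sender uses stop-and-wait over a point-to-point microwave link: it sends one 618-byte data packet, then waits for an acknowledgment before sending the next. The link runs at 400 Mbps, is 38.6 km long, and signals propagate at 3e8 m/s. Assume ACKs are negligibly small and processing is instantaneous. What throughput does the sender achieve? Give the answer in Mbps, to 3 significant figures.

t_tx = L/R = 4944/400000000 = 1.236e-05 s.
t_prop = 38600/300000000 = 0.000128667 s; RTT = 0.000257333 s.
Cycle = t_tx + RTT = 0.000269693 s.
Throughput = L / cycle = 4944 / 0.000269693 = 18.3 Mbps.

18.3 Mbps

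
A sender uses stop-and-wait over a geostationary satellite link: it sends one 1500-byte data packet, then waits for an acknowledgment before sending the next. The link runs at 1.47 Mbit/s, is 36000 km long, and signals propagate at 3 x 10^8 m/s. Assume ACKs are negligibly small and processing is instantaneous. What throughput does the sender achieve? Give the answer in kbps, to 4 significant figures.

t_tx = L/R = 12000/1470000 = 0.00816327 s.
t_prop = 36000000/300000000 = 0.12 s; RTT = 0.24 s.
Cycle = t_tx + RTT = 0.248163 s.
Throughput = L / cycle = 12000 / 0.248163 = 48.36 kbps.

48.36 kbps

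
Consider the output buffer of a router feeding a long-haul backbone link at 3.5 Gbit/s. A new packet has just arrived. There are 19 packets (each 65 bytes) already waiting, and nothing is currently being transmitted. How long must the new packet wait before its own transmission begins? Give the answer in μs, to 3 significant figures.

2.82 μs

Each queued packet: L/R = 520/3500000000 = 0.148571 μs.
19 queued → 2.82286 μs.
Queuing delay = 2.82 μs.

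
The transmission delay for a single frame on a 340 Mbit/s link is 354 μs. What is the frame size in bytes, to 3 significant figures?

15000 bytes

L = R × t_tx = 340000000 b/s × 0.000354 s = 120360 bits.
In bytes: 120360 / 8 = 15000 bytes.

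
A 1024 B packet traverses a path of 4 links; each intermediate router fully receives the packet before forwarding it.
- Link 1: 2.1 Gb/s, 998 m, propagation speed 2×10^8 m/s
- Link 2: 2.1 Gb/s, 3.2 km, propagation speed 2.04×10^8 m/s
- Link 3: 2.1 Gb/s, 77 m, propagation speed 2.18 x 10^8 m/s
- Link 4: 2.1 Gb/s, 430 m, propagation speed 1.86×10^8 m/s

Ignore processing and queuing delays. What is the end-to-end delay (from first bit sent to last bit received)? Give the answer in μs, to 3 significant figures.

L = 1024 × 8 = 8192 bits.
Transmission delay per hop = L/R = 8192/2100000000 = 3.90095 μs; 4 hops → 15.6038 μs.
Propagation delays (d/s per hop): 4.99, 15.6863, 0.353211, 2.31183 μs; sum = 23.3413 μs.
End-to-end = 38.9 μs.

38.9 μs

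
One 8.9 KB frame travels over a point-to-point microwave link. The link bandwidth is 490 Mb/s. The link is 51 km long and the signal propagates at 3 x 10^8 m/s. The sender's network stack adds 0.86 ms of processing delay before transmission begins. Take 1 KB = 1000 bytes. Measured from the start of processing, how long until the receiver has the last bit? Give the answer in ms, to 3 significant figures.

L = 71200 bits.
Transmission delay = L/R = 71200 / 490000000 = 0.145306 ms.
Propagation delay = d/s = 51000 m / 300000000 m/s = 0.17 ms.
Plus processing delay 0.86 ms = 0.86 ms.
Total = 1.18 ms.

1.18 ms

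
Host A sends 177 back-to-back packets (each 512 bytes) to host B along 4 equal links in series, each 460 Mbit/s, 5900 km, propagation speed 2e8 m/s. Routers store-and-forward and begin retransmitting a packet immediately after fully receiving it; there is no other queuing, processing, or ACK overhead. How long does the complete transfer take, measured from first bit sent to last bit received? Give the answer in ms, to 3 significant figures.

120 ms

Per-hop transmission t_tx = L/R = 4096/460000000 = 0.00890435 ms.
Per-hop propagation t_prop = 5900000/200000000 = 29.5 ms.
Pipeline fill: first packet needs 4·t_tx to clear all hops; remaining 176 packets each add one t_tx.
Total = (4+177-1)·t_tx + 4·t_prop = 180·0.00890435 + 4·29.5 = 120 ms.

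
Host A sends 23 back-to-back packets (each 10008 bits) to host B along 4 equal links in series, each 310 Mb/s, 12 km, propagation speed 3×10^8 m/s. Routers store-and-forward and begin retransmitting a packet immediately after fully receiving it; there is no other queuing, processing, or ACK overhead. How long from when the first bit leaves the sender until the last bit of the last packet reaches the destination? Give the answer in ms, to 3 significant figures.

Per-hop transmission t_tx = L/R = 10008/310000000 = 0.0322839 ms.
Per-hop propagation t_prop = 12000/300000000 = 0.04 ms.
Pipeline fill: first packet needs 4·t_tx to clear all hops; remaining 22 packets each add one t_tx.
Total = (4+23-1)·t_tx + 4·t_prop = 26·0.0322839 + 4·0.04 = 0.999 ms.

0.999 ms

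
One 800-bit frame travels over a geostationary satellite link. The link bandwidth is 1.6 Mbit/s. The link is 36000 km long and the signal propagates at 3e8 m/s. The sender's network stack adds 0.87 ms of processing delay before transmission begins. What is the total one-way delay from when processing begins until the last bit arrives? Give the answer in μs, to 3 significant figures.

121000 μs

Transmission delay = L/R = 800 / 1600000 = 500 μs.
Propagation delay = d/s = 36000000 m / 300000000 m/s = 120000 μs.
Plus processing delay 0.87 ms = 870 μs.
Total = 121000 μs.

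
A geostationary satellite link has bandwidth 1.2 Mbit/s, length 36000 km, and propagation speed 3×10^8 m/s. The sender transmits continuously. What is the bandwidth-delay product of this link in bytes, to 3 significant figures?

18000 bytes

Propagation delay = 36000000 / 300000000 = 0.12 s.
BDP = R × t_prop = 1200000 × 0.12 = 144000 bits.
In bytes: 144000/8 = 18000 bytes.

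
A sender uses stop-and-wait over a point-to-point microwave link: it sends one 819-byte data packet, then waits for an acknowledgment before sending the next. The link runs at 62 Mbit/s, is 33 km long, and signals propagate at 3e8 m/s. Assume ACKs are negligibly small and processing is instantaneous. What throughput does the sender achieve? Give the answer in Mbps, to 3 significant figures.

20.1 Mbps

t_tx = L/R = 6552/62000000 = 0.000105677 s.
t_prop = 33000/300000000 = 0.00011 s; RTT = 0.00022 s.
Cycle = t_tx + RTT = 0.000325677 s.
Throughput = L / cycle = 6552 / 0.000325677 = 20.1 Mbps.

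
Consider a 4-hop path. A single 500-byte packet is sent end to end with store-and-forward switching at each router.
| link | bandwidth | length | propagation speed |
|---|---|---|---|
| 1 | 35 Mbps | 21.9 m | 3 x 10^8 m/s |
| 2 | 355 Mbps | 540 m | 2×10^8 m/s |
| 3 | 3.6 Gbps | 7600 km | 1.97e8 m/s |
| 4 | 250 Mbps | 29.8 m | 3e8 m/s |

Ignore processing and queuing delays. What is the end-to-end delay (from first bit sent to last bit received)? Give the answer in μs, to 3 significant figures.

38700 μs

L = 500 × 8 = 4000 bits.
Transmission delays (L/R per hop): 114.286, 11.2676, 1.11111, 16 μs; sum = 142.664 μs.
Propagation delays (d/s per hop): 0.073, 2.7, 38578.7, 0.0993333 μs; sum = 38581.6 μs.
End-to-end = 38700 μs.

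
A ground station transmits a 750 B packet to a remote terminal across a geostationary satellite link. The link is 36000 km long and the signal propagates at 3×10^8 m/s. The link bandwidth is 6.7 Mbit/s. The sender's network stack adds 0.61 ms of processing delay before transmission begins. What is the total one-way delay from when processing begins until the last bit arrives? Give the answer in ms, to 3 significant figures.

122 ms

L = 750 × 8 = 6000 bits.
Transmission delay = L/R = 6000 / 6700000 = 0.895522 ms.
Propagation delay = d/s = 36000000 m / 300000000 m/s = 120 ms.
Plus processing delay 0.61 ms = 0.61 ms.
Total = 122 ms.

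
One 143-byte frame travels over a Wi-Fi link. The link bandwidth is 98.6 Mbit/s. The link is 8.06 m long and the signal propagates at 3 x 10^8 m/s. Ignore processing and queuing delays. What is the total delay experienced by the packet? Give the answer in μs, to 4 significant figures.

L = 143 × 8 = 1144 bits.
Transmission delay = L/R = 1144 / 98600000 = 11.6024 μs.
Propagation delay = d/s = 8.06 m / 300000000 m/s = 0.0268667 μs.
Total = 11.63 μs.

11.63 μs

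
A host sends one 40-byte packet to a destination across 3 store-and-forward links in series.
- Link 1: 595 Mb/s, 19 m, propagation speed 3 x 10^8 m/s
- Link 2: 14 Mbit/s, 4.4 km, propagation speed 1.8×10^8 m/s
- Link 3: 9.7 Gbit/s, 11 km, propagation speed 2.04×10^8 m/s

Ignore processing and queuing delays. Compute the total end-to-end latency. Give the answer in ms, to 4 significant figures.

0.1019 ms

L = 40 × 8 = 320 bits.
Transmission delays (L/R per hop): 0.000537815, 0.0228571, 3.29897e-05 ms; sum = 0.0234279 ms.
Propagation delays (d/s per hop): 6.33333e-05, 0.0244444, 0.0539216 ms; sum = 0.0784293 ms.
End-to-end = 0.1019 ms.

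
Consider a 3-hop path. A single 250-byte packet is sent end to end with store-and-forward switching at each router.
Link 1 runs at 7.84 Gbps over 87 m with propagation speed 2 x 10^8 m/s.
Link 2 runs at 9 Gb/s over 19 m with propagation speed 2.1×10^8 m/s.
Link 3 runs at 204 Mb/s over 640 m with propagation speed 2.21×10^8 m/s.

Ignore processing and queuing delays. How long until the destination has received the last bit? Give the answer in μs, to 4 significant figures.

L = 250 × 8 = 2000 bits.
Transmission delays (L/R per hop): 0.255102, 0.222222, 9.80392 μs; sum = 10.2812 μs.
Propagation delays (d/s per hop): 0.435, 0.0904762, 2.89593 μs; sum = 3.4214 μs.
End-to-end = 13.70 μs.

13.70 μs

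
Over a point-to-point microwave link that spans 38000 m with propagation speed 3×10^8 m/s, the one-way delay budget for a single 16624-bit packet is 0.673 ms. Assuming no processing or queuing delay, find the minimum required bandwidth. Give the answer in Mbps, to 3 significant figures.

30.4 Mbps

Propagation delay = 38000 / 300000000 = 0.126667 ms.
Transmission budget = 0.673 − 0.126667 = 0.546333 ms.
R ≥ L / t_tx = 16624 bits / 0.000546333 s = 30.4 Mbps.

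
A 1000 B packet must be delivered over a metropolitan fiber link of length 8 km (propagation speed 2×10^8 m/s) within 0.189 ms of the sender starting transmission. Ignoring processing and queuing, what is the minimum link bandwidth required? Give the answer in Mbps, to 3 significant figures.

L = 8000 bits.
Propagation delay = 8000 / 200000000 = 0.04 ms.
Transmission budget = 0.189 − 0.04 = 0.149 ms.
R ≥ L / t_tx = 8000 bits / 0.000149 s = 53.7 Mbps.

53.7 Mbps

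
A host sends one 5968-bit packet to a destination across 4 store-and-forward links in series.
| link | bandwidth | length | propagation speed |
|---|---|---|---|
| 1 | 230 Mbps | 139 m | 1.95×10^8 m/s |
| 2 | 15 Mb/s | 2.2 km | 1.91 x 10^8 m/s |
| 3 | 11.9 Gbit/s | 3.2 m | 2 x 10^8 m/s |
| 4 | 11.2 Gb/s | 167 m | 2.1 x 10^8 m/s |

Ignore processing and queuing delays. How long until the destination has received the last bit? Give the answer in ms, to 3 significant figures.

Transmission delays (L/R per hop): 0.0259478, 0.397867, 0.000501513, 0.000532857 ms; sum = 0.424849 ms.
Propagation delays (d/s per hop): 0.000712821, 0.0115183, 1.6e-05, 0.000795238 ms; sum = 0.0130424 ms.
End-to-end = 0.438 ms.

0.438 ms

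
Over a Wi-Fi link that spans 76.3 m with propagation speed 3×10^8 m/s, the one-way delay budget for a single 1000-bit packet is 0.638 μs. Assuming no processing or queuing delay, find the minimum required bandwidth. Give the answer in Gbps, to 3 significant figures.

2.61 Gbps

Propagation delay = 76.3 / 300000000 = 0.254333 μs.
Transmission budget = 0.638 − 0.254333 = 0.383667 μs.
R ≥ L / t_tx = 1000 bits / 3.83667e-07 s = 2.61 Gbps.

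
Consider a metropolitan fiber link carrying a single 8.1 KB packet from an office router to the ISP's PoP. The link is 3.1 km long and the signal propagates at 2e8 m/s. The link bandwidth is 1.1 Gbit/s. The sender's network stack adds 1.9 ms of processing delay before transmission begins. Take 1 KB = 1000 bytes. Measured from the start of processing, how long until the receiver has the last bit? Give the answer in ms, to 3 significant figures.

1.97 ms

L = 64800 bits.
Transmission delay = L/R = 64800 / 1100000000 = 0.0589091 ms.
Propagation delay = d/s = 3100 m / 200000000 m/s = 0.0155 ms.
Plus processing delay 1.9 ms = 1.9 ms.
Total = 1.97 ms.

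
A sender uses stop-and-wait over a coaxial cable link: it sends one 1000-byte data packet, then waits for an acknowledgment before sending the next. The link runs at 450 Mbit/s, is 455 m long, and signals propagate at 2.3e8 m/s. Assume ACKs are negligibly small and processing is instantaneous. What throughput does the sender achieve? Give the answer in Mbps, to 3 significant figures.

t_tx = L/R = 8000/450000000 = 1.77778e-05 s.
t_prop = 455/2.3e+08 = 1.97826e-06 s; RTT = 3.95652e-06 s.
Cycle = t_tx + RTT = 2.17343e-05 s.
Throughput = L / cycle = 8000 / 2.17343e-05 = 368 Mbps.

368 Mbps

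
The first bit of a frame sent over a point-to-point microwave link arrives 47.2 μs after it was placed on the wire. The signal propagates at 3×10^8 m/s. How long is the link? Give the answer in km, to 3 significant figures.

d = s × t_prop = 300000000 × 4.72e-05 = 14.2 km.

14.2 km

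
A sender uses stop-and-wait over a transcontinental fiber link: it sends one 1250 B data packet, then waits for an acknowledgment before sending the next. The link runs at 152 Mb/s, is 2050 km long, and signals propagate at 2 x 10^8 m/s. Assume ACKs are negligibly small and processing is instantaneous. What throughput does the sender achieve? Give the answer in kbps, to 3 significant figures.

486 kbps

t_tx = L/R = 10000/152000000 = 6.57895e-05 s.
t_prop = 2050000/200000000 = 0.01025 s; RTT = 0.0205 s.
Cycle = t_tx + RTT = 0.0205658 s.
Throughput = L / cycle = 10000 / 0.0205658 = 486 kbps.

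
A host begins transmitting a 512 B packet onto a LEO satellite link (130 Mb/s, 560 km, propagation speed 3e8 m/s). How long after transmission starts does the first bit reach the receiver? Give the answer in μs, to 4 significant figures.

1867 μs

First bit experiences only propagation delay: d/s = 560000/300000000 = 1867 μs.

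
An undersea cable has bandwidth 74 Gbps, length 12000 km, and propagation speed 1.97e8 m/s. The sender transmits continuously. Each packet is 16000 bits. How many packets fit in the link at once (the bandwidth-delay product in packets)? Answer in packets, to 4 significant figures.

Propagation delay = 12000000 / 197000000 = 0.0609137 s.
BDP = R × t_prop = 74000000000 × 0.0609137 = 4507610000 bits.
In packets of 16000 bits: 281700 packets.

281700 packets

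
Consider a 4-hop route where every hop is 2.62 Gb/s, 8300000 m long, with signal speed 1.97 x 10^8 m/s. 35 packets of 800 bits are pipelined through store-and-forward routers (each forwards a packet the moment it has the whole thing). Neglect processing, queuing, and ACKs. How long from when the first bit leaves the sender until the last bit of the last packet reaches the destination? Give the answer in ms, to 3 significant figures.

169 ms

Per-hop transmission t_tx = L/R = 800/2620000000 = 0.000305344 ms.
Per-hop propagation t_prop = 8300000/197000000 = 42.132 ms.
Pipeline fill: first packet needs 4·t_tx to clear all hops; remaining 34 packets each add one t_tx.
Total = (4+35-1)·t_tx + 4·t_prop = 38·0.000305344 + 4·42.132 = 169 ms.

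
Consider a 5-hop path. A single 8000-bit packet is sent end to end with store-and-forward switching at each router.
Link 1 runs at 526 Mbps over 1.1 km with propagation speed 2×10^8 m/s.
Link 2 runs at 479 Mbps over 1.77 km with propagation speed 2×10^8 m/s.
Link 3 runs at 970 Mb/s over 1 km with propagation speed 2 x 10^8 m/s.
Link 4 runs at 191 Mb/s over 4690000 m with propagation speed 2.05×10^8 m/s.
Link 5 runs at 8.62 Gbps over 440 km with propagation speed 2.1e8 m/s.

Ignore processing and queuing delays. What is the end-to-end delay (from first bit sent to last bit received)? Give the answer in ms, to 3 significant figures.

25.1 ms

Transmission delays (L/R per hop): 0.0152091, 0.0167015, 0.00824742, 0.0418848, 0.000928074 ms; sum = 0.0829709 ms.
Propagation delays (d/s per hop): 0.0055, 0.00885, 0.005, 22.878, 2.09524 ms; sum = 24.9926 ms.
End-to-end = 25.1 ms.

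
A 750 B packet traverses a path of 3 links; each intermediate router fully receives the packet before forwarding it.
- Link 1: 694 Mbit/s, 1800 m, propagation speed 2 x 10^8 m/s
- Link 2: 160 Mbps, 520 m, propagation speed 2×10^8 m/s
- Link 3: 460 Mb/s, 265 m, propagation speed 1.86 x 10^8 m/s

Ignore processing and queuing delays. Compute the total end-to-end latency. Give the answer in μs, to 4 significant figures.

72.21 μs

L = 750 × 8 = 6000 bits.
Transmission delays (L/R per hop): 8.64553, 37.5, 13.0435 μs; sum = 59.189 μs.
Propagation delays (d/s per hop): 9, 2.6, 1.42473 μs; sum = 13.0247 μs.
End-to-end = 72.21 μs.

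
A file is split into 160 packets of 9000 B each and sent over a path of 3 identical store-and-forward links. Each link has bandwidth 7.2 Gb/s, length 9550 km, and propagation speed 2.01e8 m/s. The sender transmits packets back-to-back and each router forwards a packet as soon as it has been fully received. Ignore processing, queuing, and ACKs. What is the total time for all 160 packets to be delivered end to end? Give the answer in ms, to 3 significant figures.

144 ms

Per-hop transmission t_tx = L/R = 72000/7200000000 = 0.01 ms.
Per-hop propagation t_prop = 9550000/2.01e+08 = 47.5124 ms.
Pipeline fill: first packet needs 3·t_tx to clear all hops; remaining 159 packets each add one t_tx.
Total = (3+160-1)·t_tx + 3·t_prop = 162·0.01 + 3·47.5124 = 144 ms.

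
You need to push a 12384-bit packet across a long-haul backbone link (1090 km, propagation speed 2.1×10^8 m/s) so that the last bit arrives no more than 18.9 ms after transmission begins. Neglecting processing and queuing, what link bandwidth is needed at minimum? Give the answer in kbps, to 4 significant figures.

Propagation delay = 1090000 / 210000000 = 5.19048 ms.
Transmission budget = 18.9 − 5.19048 = 13.7095 ms.
R ≥ L / t_tx = 12384 bits / 0.0137095 s = 903.3 kbps.

903.3 kbps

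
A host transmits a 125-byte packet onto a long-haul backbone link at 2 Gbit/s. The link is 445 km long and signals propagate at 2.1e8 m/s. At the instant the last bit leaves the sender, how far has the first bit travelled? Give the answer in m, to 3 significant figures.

t_tx = L/R = 1000/2000000000 = 5e-07 s.
Distance = s × t_tx = 210000000 × 5e-07 = 105 m.

105 m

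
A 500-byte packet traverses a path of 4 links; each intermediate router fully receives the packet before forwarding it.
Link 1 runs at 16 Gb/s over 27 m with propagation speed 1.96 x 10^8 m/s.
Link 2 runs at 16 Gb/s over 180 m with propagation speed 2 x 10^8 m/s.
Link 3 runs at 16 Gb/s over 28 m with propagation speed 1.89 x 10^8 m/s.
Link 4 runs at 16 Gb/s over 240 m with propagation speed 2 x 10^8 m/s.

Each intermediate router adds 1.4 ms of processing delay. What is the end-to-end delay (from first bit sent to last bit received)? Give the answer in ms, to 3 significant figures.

L = 500 × 8 = 4000 bits.
Transmission delay per hop = L/R = 4000/16000000000 = 0.00025 ms; 4 hops → 0.001 ms.
Propagation delays (d/s per hop): 0.000137755, 0.0009, 0.000148148, 0.0012 ms; sum = 0.0023859 ms.
Processing at 3 router(s): 3 × 1.4 ms = 4.2 ms.
End-to-end = 4.20 ms.

4.20 ms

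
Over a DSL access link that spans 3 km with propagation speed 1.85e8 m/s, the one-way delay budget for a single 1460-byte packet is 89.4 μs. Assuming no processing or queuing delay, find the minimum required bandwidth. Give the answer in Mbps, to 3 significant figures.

L = 11680 bits.
Propagation delay = 3000 / 185000000 = 16.2162 μs.
Transmission budget = 89.4 − 16.2162 = 73.1838 μs.
R ≥ L / t_tx = 11680 bits / 7.31838e-05 s = 160 Mbps.

160 Mbps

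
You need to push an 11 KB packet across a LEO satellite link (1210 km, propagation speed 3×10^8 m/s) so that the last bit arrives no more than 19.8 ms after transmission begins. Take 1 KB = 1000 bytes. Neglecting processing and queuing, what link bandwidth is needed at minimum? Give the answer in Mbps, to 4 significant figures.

5.581 Mbps

L = 88000 bits.
Propagation delay = 1210000 / 300000000 = 4.03333 ms.
Transmission budget = 19.8 − 4.03333 = 15.7667 ms.
R ≥ L / t_tx = 88000 bits / 0.0157667 s = 5.581 Mbps.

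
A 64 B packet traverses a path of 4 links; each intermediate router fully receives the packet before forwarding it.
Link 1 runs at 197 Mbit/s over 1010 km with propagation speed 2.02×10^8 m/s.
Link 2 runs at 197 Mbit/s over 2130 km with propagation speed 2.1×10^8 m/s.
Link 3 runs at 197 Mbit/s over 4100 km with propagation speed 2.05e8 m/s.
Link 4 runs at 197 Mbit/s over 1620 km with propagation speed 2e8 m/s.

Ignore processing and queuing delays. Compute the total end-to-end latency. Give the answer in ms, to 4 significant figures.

L = 64 × 8 = 512 bits.
Transmission delay per hop = L/R = 512/197000000 = 0.00259898 ms; 4 hops → 0.0103959 ms.
Propagation delays (d/s per hop): 5, 10.1429, 20, 8.1 ms; sum = 43.2429 ms.
End-to-end = 43.25 ms.

43.25 ms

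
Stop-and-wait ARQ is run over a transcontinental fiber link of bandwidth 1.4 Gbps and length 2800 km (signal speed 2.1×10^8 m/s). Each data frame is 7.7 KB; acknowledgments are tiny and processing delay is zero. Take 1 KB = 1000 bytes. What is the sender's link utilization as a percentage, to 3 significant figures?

t_tx = L/R = 61600/1400000000 = 4.4e-05 s.
t_prop = 2800000/210000000 = 0.0133333 s; RTT = 0.0266667 s.
Cycle = t_tx + RTT = 0.0267107 s.
Utilization = t_tx / cycle = 4.4e-05/0.0267107 = 0.165 %.

0.165 %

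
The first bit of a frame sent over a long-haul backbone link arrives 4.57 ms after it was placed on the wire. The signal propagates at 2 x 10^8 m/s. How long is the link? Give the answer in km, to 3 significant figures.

d = s × t_prop = 200000000 × 0.00457 = 914 km.

914 km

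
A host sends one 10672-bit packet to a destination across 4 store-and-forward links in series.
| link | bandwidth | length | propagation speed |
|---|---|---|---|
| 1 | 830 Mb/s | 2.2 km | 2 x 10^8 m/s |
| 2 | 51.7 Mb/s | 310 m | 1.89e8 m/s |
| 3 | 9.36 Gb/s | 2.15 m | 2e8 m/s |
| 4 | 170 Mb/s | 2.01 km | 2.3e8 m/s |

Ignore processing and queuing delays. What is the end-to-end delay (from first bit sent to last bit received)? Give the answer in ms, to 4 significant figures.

Transmission delays (L/R per hop): 0.0128578, 0.206422, 0.00114017, 0.0627765 ms; sum = 0.283196 ms.
Propagation delays (d/s per hop): 0.011, 0.00164021, 1.075e-05, 0.00873913 ms; sum = 0.0213901 ms.
End-to-end = 0.3046 ms.

0.3046 ms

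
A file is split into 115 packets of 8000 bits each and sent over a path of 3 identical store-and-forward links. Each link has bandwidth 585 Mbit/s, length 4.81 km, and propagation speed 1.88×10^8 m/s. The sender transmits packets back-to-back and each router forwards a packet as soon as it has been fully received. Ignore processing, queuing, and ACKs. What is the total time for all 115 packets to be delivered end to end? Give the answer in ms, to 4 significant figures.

1.677 ms

Per-hop transmission t_tx = L/R = 8000/585000000 = 0.0136752 ms.
Per-hop propagation t_prop = 4810/188000000 = 0.0255851 ms.
Pipeline fill: first packet needs 3·t_tx to clear all hops; remaining 114 packets each add one t_tx.
Total = (3+115-1)·t_tx + 3·t_prop = 117·0.0136752 + 3·0.0255851 = 1.677 ms.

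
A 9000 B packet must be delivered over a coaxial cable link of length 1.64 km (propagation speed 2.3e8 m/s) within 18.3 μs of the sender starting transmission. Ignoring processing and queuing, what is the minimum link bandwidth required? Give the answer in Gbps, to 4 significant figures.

L = 72000 bits.
Propagation delay = 1640 / 2.3e+08 = 7.13043 μs.
Transmission budget = 18.3 − 7.13043 = 11.1696 μs.
R ≥ L / t_tx = 72000 bits / 1.11696e-05 s = 6.446 Gbps.

6.446 Gbps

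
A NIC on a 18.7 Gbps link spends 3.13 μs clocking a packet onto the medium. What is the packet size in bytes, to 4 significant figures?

7316 bytes

L = R × t_tx = 18700000000 b/s × 3.13e-06 s = 58531 bits.
In bytes: 58531 / 8 = 7316 bytes.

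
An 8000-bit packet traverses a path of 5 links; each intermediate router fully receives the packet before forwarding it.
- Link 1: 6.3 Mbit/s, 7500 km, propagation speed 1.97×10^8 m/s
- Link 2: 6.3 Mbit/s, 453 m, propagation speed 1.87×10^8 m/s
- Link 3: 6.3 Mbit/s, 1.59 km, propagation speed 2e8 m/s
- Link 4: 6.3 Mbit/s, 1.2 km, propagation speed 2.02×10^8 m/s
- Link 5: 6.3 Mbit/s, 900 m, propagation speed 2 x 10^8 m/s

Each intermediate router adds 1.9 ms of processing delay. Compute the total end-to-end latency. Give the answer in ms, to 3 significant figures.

Transmission delay per hop = L/R = 8000/6300000 = 1.26984 ms; 5 hops → 6.34921 ms.
Propagation delays (d/s per hop): 38.0711, 0.00242246, 0.00795, 0.00594059, 0.0045 ms; sum = 38.0919 ms.
Processing at 4 router(s): 4 × 1.9 ms = 7.6 ms.
End-to-end = 52.0 ms.

52.0 ms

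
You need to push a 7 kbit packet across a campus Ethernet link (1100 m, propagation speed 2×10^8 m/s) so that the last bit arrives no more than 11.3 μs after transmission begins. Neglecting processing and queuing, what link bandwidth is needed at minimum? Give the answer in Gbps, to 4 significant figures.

1.207 Gbps

Propagation delay = 1100 / 200000000 = 5.5 μs.
Transmission budget = 11.3 − 5.5 = 5.8 μs.
R ≥ L / t_tx = 7000 bits / 5.8e-06 s = 1.207 Gbps.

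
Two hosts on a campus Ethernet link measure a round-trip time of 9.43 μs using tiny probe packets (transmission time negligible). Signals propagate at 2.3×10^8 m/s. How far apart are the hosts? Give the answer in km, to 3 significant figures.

1.08 km

One-way propagation = RTT/2 = 4.715 μs.
d = s × t = 2.3e+08 × 4.715e-06 = 1.08 km.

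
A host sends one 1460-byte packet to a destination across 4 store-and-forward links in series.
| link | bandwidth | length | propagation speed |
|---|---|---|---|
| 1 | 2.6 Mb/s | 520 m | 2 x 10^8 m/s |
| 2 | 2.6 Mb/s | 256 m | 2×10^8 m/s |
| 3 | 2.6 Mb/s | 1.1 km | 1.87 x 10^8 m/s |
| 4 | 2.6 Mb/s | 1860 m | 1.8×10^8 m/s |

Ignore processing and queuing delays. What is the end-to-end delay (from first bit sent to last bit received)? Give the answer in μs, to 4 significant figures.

L = 1460 × 8 = 11680 bits.
Transmission delay per hop = L/R = 11680/2600000 = 4492.31 μs; 4 hops → 17969.2 μs.
Propagation delays (d/s per hop): 2.6, 1.28, 5.88235, 10.3333 μs; sum = 20.0957 μs.
End-to-end = 17990 μs.

17990 μs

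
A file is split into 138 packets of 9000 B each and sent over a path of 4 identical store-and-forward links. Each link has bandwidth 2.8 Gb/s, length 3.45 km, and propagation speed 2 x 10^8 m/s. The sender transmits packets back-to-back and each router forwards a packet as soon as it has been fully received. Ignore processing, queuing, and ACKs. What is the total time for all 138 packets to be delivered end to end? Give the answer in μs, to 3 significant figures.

Per-hop transmission t_tx = L/R = 72000/2800000000 = 25.7143 μs.
Per-hop propagation t_prop = 3450/200000000 = 17.25 μs.
Pipeline fill: first packet needs 4·t_tx to clear all hops; remaining 137 packets each add one t_tx.
Total = (4+138-1)·t_tx + 4·t_prop = 141·25.7143 + 4·17.25 = 3690 μs.

3690 μs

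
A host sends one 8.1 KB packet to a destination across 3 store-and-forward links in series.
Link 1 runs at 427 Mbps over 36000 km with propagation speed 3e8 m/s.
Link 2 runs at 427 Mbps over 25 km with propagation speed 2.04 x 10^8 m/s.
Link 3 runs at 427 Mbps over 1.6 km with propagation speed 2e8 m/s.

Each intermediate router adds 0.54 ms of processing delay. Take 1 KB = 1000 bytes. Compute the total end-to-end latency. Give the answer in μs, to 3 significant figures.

L = 64800 bits.
Transmission delay per hop = L/R = 64800/427000000 = 151.756 μs; 3 hops → 455.269 μs.
Propagation delays (d/s per hop): 120000, 122.549, 8 μs; sum = 120131 μs.
Processing at 2 router(s): 2 × 0.54 ms = 1080 μs.
End-to-end = 122000 μs.

122000 μs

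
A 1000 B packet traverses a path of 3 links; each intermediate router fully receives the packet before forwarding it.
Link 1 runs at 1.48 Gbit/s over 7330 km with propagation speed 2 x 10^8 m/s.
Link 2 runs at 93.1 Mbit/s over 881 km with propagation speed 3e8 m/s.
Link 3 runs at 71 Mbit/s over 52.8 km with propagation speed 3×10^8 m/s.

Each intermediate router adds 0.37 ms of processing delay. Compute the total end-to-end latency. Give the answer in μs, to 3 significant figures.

L = 1000 × 8 = 8000 bits.
Transmission delays (L/R per hop): 5.40541, 85.9291, 112.676 μs; sum = 204.011 μs.
Propagation delays (d/s per hop): 36650, 2936.67, 176 μs; sum = 39762.7 μs.
Processing at 2 router(s): 2 × 0.37 ms = 740 μs.
End-to-end = 40700 μs.

40700 μs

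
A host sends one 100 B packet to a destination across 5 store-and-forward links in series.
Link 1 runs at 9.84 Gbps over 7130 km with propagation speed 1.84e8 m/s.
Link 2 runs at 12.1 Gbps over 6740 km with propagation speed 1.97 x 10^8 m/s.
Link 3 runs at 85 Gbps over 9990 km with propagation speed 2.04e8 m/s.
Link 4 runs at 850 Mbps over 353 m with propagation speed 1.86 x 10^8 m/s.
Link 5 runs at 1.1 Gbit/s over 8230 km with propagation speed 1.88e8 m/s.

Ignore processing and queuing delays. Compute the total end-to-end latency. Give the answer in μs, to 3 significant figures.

166000 μs

L = 100 × 8 = 800 bits.
Transmission delays (L/R per hop): 0.0813008, 0.0661157, 0.00941176, 0.941176, 0.727273 μs; sum = 1.82528 μs.
Propagation delays (d/s per hop): 38750, 34213.2, 48970.6, 1.89785, 43776.6 μs; sum = 165712 μs.
End-to-end = 166000 μs.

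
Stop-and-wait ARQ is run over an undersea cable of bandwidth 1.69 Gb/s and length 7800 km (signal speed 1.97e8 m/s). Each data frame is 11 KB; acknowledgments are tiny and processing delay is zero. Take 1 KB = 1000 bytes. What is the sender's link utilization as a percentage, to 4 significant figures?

t_tx = L/R = 88000/1690000000 = 5.2071e-05 s.
t_prop = 7800000/197000000 = 0.0395939 s; RTT = 0.0791878 s.
Cycle = t_tx + RTT = 0.0792399 s.
Utilization = t_tx / cycle = 5.2071e-05/0.0792399 = 0.06571 %.

0.06571 %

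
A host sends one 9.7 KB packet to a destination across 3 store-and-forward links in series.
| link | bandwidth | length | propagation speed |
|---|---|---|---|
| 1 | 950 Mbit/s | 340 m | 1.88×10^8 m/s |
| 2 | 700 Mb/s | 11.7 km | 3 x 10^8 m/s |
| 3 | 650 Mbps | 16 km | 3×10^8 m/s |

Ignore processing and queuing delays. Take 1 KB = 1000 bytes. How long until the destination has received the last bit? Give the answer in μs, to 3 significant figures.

406 μs

L = 77600 bits.
Transmission delays (L/R per hop): 81.6842, 110.857, 119.385 μs; sum = 311.926 μs.
Propagation delays (d/s per hop): 1.80851, 39, 53.3333 μs; sum = 94.1418 μs.
End-to-end = 406 μs.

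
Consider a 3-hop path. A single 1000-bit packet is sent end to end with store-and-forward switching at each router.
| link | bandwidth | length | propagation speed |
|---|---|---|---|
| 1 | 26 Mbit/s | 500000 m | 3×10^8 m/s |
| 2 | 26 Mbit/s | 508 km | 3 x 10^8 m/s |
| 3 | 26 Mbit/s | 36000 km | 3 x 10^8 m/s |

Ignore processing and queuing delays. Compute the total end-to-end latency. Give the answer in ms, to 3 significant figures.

Transmission delay per hop = L/R = 1000/26000000 = 0.0384615 ms; 3 hops → 0.115385 ms.
Propagation delays (d/s per hop): 1.66667, 1.69333, 120 ms; sum = 123.36 ms.
End-to-end = 123 ms.

123 ms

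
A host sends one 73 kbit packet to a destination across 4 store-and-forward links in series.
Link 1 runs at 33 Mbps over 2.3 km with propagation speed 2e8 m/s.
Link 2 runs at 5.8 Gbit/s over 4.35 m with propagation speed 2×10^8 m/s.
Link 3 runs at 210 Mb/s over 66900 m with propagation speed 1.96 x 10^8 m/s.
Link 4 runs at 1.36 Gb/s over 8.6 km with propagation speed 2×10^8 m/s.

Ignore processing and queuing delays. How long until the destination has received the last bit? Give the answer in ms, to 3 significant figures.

3.02 ms

L = 73000 bits.
Transmission delays (L/R per hop): 2.21212, 0.0125862, 0.347619, 0.0536765 ms; sum = 2.626 ms.
Propagation delays (d/s per hop): 0.0115, 2.175e-05, 0.341327, 0.043 ms; sum = 0.395848 ms.
End-to-end = 3.02 ms.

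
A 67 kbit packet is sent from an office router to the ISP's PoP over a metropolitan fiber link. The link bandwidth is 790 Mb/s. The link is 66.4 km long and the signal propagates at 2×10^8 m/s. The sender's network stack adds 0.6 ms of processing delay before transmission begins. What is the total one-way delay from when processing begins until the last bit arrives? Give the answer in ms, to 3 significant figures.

L = 67000 bits.
Transmission delay = L/R = 67000 / 790000000 = 0.0848101 ms.
Propagation delay = d/s = 66400 m / 200000000 m/s = 0.332 ms.
Plus processing delay 0.6 ms = 0.6 ms.
Total = 1.02 ms.

1.02 ms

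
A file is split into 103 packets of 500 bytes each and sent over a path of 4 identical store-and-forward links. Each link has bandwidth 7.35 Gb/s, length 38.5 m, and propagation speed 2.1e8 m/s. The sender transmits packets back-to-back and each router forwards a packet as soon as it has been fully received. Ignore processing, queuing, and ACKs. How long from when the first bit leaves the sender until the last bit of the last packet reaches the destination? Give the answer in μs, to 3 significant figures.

Per-hop transmission t_tx = L/R = 4000/7350000000 = 0.544218 μs.
Per-hop propagation t_prop = 38.5/210000000 = 0.183333 μs.
Pipeline fill: first packet needs 4·t_tx to clear all hops; remaining 102 packets each add one t_tx.
Total = (4+103-1)·t_tx + 4·t_prop = 106·0.544218 + 4·0.183333 = 58.4 μs.

58.4 μs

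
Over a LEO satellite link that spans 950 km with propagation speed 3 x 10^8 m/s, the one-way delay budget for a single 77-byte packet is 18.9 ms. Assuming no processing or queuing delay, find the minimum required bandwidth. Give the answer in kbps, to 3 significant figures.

39.2 kbps

L = 616 bits.
Propagation delay = 950000 / 300000000 = 3.16667 ms.
Transmission budget = 18.9 − 3.16667 = 15.7333 ms.
R ≥ L / t_tx = 616 bits / 0.0157333 s = 39.2 kbps.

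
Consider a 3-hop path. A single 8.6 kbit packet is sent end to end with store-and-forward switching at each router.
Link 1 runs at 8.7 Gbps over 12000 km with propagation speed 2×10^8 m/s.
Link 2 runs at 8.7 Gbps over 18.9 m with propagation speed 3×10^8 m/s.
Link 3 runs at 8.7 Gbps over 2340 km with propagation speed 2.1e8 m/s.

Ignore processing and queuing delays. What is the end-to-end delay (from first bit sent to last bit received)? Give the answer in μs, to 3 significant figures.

71100 μs

L = 8600 bits.
Transmission delay per hop = L/R = 8600/8700000000 = 0.988506 μs; 3 hops → 2.96552 μs.
Propagation delays (d/s per hop): 60000, 0.063, 11142.9 μs; sum = 71142.9 μs.
End-to-end = 71100 μs.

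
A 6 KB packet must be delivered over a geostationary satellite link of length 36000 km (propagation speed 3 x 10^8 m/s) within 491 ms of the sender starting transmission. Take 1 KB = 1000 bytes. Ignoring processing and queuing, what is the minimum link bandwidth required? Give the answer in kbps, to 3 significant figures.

L = 48000 bits.
Propagation delay = 36000000 / 300000000 = 120 ms.
Transmission budget = 491 − 120 = 371 ms.
R ≥ L / t_tx = 48000 bits / 0.371 s = 129 kbps.

129 kbps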